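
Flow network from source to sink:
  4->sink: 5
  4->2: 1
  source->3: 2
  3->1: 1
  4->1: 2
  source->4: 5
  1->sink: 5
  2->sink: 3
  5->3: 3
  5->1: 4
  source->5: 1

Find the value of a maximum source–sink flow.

Augment source->4->sink: bottleneck 5. Total 5.
Augment source->5->1->sink: bottleneck 1. Total 6.
Augment source->3->1->sink: bottleneck 1. Total 7.
No augmenting path remains in the residual graph.

7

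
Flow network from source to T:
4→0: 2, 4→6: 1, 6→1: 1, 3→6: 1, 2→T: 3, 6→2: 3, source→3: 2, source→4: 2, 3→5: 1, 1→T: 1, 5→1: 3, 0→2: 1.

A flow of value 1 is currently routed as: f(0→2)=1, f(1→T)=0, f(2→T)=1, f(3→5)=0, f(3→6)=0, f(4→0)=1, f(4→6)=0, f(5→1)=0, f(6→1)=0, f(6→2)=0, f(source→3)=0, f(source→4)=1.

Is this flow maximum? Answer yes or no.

Residual path source→4→6→2→T has bottleneck 1 > 0.
Pushing 1 along it raises the flow to 2, so the given flow is not maximum.

No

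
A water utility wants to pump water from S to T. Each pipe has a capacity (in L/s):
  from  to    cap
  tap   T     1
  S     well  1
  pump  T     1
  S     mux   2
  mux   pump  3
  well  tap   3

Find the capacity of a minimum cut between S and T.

2

Max flow = 2 (via 2 augmenting paths).
In the residual at optimum, the set reachable from S is {S, mux, pump}.
Cut edges: S->well (cap 1), pump->T (cap 1). Sum = 2.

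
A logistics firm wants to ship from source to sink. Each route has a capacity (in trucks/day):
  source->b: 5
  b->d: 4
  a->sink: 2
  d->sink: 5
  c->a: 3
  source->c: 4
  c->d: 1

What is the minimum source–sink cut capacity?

Max flow = 7 (via 3 augmenting paths).
In the residual at optimum, the set reachable from source is {a, b, c, source}.
Cut edges: c->d (cap 1), a->sink (cap 2), b->d (cap 4). Sum = 7.

7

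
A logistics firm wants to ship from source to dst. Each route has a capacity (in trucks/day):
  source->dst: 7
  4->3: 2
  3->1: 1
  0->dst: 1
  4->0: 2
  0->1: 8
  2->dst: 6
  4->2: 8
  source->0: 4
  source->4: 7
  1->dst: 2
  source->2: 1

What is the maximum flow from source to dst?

16

Augment source->dst: bottleneck 7. Total 7.
Augment source->2->dst: bottleneck 1. Total 8.
Augment source->0->dst: bottleneck 1. Total 9.
Augment source->4->2->dst: bottleneck 5. Total 14.
Augment source->0->1->dst: bottleneck 2. Total 16.
No augmenting path remains in the residual graph.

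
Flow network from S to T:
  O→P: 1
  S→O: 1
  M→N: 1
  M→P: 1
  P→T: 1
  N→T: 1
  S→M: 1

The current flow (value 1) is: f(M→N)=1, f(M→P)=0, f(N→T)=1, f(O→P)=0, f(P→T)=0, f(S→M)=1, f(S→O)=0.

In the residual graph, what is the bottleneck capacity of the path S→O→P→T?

Residual capacities along the path: S→O: 1, O→P: 1, P→T: 1.
Minimum is 1.

1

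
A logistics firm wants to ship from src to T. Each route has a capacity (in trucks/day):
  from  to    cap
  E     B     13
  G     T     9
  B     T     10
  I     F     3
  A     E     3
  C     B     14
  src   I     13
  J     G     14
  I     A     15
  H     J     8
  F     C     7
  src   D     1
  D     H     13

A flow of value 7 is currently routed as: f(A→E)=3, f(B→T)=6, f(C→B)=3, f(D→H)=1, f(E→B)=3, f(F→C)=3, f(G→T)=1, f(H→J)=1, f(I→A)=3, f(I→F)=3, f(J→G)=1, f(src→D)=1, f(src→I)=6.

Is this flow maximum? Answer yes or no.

Yes

Residual reachable from src: {A, I, src}; T is not reachable.
Saturated cut: A→E, I→F, src→D with total capacity 7 = current flow value. Flow is maximum.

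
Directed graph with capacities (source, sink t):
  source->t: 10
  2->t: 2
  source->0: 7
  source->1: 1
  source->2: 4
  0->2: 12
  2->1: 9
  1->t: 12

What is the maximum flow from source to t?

Augment source->t: bottleneck 10. Total 10.
Augment source->2->t: bottleneck 2. Total 12.
Augment source->1->t: bottleneck 1. Total 13.
Augment source->2->1->t: bottleneck 2. Total 15.
Augment source->0->2->1->t: bottleneck 7. Total 22.
No augmenting path remains in the residual graph.

22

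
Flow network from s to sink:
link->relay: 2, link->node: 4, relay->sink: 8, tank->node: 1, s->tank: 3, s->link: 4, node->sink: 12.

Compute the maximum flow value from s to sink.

Augment s->tank->node->sink: bottleneck 1. Total 1.
Augment s->link->node->sink: bottleneck 4. Total 5.
No augmenting path remains in the residual graph.

5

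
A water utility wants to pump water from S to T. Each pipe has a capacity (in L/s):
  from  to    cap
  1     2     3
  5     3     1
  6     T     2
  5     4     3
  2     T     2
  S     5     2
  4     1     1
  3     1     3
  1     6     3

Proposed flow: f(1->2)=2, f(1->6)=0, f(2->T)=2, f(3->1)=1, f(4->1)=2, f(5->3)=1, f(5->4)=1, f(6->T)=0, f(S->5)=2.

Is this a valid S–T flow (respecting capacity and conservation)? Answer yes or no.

Capacity violated on 4->1: flow 2 > capacity 1.

No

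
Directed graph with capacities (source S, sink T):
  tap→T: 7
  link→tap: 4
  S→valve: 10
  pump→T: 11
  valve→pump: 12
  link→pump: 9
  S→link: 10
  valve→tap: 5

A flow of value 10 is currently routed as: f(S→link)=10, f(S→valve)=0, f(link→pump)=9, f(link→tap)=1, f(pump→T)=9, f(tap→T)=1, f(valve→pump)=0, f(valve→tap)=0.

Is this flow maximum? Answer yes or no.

Residual path S→valve→tap→T has bottleneck 5 > 0.
Pushing 5 along it raises the flow to 15, so the given flow is not maximum.

No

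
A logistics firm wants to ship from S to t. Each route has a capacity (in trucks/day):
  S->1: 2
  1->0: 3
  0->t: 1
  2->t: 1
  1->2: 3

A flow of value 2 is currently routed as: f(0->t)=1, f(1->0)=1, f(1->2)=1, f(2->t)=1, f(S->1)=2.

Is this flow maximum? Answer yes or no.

Yes

Residual reachable from S: {S}; t is not reachable.
Saturated cut: S->1 with total capacity 2 = current flow value. Flow is maximum.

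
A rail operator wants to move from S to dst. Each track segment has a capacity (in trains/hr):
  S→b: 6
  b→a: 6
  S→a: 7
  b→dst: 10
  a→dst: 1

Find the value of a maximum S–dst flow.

Augment S→b→dst: bottleneck 6. Total 6.
Augment S→a→dst: bottleneck 1. Total 7.
No augmenting path remains in the residual graph.

7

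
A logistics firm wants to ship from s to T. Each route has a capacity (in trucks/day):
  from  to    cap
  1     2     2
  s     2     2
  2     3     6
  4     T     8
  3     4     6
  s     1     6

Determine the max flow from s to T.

4

Augment s→2→3→4→T: bottleneck 2. Total 2.
Augment s→1→2→3→4→T: bottleneck 2. Total 4.
No augmenting path remains in the residual graph.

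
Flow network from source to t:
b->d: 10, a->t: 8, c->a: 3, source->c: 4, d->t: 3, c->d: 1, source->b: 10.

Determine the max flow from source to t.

6

Augment source->b->d->t: bottleneck 3. Total 3.
Augment source->c->a->t: bottleneck 3. Total 6.
No augmenting path remains in the residual graph.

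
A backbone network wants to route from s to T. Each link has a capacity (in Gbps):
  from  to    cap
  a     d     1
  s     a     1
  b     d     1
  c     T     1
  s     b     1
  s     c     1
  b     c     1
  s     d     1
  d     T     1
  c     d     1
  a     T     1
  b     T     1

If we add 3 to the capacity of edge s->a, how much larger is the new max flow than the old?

0

Original max flow = 4.
Even with extra capacity on s->a, another cut of capacity 4 remains binding.
New max flow = 4. Increase = 0.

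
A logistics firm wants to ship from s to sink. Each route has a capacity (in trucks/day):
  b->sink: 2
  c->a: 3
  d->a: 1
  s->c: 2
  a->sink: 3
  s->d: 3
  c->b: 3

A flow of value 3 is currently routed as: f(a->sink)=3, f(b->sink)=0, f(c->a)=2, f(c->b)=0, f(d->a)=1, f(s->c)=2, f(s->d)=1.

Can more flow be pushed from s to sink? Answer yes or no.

No

Residual reachable from s: {d, s}; sink is not reachable.
Saturated cut: s->c, d->a with total capacity 3 = current flow value. Flow is maximum.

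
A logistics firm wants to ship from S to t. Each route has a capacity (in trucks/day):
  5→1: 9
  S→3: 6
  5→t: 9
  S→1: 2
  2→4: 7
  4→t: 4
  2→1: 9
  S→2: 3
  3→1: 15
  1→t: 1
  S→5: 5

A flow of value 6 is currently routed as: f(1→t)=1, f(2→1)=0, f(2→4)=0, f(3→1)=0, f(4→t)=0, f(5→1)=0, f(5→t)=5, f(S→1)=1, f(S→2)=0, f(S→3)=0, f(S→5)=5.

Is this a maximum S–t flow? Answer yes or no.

Residual path S→2→4→t has bottleneck 3 > 0.
Pushing 3 along it raises the flow to 9, so the given flow is not maximum.

No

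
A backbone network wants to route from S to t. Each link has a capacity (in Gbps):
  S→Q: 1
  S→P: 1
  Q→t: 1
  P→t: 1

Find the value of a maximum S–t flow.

Augment S→P→t: bottleneck 1. Total 1.
Augment S→Q→t: bottleneck 1. Total 2.
No augmenting path remains in the residual graph.

2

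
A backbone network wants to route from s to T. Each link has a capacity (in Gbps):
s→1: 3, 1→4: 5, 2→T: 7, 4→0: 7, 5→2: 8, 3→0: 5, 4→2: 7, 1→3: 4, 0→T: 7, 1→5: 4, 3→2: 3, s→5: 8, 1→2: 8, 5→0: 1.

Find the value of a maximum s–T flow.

Augment s→1→2→T: bottleneck 3. Total 3.
Augment s→5→2→T: bottleneck 4. Total 7.
Augment s→5→0→T: bottleneck 1. Total 8.
Augment s→5→2→1→3→0→T: bottleneck 3. Total 11.
No augmenting path remains in the residual graph.

11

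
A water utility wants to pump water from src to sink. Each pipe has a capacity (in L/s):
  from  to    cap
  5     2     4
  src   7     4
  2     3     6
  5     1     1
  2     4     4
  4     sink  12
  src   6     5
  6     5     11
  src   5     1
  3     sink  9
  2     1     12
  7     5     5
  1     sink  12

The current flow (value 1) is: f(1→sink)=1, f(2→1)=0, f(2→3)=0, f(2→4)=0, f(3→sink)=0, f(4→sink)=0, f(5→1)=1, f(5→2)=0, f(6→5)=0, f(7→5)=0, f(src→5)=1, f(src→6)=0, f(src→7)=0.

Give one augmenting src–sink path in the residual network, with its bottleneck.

Residual along src→6→5→2→3→sink: src→6: 5, 6→5: 11, 5→2: 4, 2→3: 6, 3→sink: 9.
Bottleneck = min = 4.

src→6→5→2→3→sink, bottleneck 4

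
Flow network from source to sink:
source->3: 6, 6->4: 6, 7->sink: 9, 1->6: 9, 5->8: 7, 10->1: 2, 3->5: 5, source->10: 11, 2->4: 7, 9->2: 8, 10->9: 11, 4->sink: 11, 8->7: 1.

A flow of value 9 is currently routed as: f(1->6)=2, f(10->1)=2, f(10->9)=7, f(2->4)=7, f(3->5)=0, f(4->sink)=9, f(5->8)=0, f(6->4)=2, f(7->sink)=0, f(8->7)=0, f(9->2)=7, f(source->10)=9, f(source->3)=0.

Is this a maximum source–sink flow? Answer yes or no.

No

Residual path source->3->5->8->7->sink has bottleneck 1 > 0.
Pushing 1 along it raises the flow to 10, so the given flow is not maximum.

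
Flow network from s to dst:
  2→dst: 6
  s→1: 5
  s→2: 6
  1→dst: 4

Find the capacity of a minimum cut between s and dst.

10

Max flow = 10 (via 2 augmenting paths).
In the residual at optimum, the set reachable from s is {1, s}.
Cut edges: s→2 (cap 6), 1→dst (cap 4). Sum = 10.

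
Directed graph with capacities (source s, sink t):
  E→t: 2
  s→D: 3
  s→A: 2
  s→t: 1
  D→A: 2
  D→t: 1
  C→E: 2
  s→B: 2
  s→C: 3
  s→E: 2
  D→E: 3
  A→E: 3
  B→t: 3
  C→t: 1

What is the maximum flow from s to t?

7

Augment s→t: bottleneck 1. Total 1.
Augment s→D→t: bottleneck 1. Total 2.
Augment s→C→t: bottleneck 1. Total 3.
Augment s→B→t: bottleneck 2. Total 5.
Augment s→E→t: bottleneck 2. Total 7.
No augmenting path remains in the residual graph.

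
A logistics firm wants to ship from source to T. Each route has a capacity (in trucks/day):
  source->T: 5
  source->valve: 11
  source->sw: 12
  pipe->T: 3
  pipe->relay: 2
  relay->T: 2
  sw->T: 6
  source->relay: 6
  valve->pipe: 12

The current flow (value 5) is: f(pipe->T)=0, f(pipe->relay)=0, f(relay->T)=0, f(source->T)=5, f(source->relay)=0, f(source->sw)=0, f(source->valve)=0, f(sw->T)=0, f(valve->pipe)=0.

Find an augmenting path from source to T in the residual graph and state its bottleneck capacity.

source->relay->T, bottleneck 2

Residual along source->relay->T: source->relay: 6, relay->T: 2.
Bottleneck = min = 2.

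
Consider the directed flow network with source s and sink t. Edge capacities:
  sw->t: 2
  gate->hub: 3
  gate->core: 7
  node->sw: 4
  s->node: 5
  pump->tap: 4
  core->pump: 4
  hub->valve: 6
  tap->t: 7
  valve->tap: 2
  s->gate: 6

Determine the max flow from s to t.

8

Augment s->node->sw->t: bottleneck 2. Total 2.
Augment s->gate->core->pump->tap->t: bottleneck 4. Total 6.
Augment s->gate->hub->valve->tap->t: bottleneck 2. Total 8.
No augmenting path remains in the residual graph.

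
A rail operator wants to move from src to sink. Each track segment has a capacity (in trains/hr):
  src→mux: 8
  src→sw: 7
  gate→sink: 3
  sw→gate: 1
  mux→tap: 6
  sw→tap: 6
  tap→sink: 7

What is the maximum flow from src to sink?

Augment src→mux→tap→sink: bottleneck 6. Total 6.
Augment src→sw→tap→sink: bottleneck 1. Total 7.
Augment src→sw→gate→sink: bottleneck 1. Total 8.
No augmenting path remains in the residual graph.

8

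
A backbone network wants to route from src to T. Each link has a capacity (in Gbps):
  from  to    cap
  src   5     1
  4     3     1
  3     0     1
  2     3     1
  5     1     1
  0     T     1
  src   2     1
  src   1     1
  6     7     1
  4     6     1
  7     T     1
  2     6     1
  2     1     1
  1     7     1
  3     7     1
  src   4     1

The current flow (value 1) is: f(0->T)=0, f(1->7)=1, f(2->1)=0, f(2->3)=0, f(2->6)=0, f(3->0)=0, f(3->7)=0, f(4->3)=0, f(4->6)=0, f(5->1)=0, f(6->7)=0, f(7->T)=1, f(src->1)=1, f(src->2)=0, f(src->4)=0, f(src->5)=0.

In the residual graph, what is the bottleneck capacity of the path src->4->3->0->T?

1

Residual capacities along the path: src->4: 1, 4->3: 1, 3->0: 1, 0->T: 1.
Minimum is 1.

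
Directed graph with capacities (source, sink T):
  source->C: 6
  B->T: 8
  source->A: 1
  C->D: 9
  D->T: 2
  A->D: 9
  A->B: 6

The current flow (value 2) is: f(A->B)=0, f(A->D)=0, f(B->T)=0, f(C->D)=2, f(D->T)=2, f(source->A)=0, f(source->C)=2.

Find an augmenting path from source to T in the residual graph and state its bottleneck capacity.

source->A->B->T, bottleneck 1

Residual along source->A->B->T: source->A: 1, A->B: 6, B->T: 8.
Bottleneck = min = 1.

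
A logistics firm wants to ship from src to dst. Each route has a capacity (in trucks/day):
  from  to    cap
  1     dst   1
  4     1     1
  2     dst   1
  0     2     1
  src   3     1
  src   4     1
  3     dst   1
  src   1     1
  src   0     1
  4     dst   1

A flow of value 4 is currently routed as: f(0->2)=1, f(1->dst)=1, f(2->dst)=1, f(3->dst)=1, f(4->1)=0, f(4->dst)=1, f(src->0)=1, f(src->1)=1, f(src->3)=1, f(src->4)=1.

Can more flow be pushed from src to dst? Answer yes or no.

No

Residual reachable from src: {src}; dst is not reachable.
Saturated cut: src->3, src->4, src->0, src->1 with total capacity 4 = current flow value. Flow is maximum.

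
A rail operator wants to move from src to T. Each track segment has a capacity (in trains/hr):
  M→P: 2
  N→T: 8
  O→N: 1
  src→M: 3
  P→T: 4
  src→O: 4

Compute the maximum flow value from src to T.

3

Augment src→M→P→T: bottleneck 2. Total 2.
Augment src→O→N→T: bottleneck 1. Total 3.
No augmenting path remains in the residual graph.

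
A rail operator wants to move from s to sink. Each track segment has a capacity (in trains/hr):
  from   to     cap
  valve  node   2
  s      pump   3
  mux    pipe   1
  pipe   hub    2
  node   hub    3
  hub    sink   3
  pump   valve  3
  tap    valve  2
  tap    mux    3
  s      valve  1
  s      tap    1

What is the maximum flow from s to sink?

Augment s->valve->node->hub->sink: bottleneck 1. Total 1.
Augment s->pump->valve->node->hub->sink: bottleneck 1. Total 2.
Augment s->tap->mux->pipe->hub->sink: bottleneck 1. Total 3.
No augmenting path remains in the residual graph.

3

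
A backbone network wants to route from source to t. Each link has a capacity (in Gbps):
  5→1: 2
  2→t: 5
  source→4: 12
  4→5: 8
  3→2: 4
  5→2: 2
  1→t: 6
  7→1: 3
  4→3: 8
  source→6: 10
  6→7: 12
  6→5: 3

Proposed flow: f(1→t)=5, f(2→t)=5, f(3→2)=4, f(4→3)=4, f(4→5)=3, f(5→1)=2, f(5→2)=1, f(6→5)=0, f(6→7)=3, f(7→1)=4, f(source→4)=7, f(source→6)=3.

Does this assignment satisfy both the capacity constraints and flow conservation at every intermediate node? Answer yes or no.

Capacity violated on 7→1: flow 4 > capacity 3.

No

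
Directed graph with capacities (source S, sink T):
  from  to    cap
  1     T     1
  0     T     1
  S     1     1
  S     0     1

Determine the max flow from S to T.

2

Augment S→0→T: bottleneck 1. Total 1.
Augment S→1→T: bottleneck 1. Total 2.
No augmenting path remains in the residual graph.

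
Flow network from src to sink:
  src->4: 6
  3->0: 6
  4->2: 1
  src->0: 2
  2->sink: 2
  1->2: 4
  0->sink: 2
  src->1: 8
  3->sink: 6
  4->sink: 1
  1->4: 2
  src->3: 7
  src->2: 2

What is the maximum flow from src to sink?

11

Augment src->4->sink: bottleneck 1. Total 1.
Augment src->3->sink: bottleneck 6. Total 7.
Augment src->2->sink: bottleneck 2. Total 9.
Augment src->0->sink: bottleneck 2. Total 11.
No augmenting path remains in the residual graph.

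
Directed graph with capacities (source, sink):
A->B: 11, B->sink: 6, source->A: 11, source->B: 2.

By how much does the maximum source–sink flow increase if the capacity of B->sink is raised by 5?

5

Original max flow = 6.
After raising cap(B->sink), augmenting paths through that edge carry 5 more units.
New max flow = 11. Increase = 5.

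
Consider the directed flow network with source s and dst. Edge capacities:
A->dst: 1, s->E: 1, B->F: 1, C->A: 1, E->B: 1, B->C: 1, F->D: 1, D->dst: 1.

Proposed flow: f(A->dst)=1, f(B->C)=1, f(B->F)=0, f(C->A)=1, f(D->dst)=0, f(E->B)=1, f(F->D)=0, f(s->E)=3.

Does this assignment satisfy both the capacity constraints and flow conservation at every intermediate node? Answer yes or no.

Capacity violated on s->E: flow 3 > capacity 1.

No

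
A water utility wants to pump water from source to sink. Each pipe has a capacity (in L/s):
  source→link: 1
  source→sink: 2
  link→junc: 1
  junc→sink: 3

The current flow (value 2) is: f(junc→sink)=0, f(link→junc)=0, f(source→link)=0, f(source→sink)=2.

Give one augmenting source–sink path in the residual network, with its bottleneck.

Residual along source→link→junc→sink: source→link: 1, link→junc: 1, junc→sink: 3.
Bottleneck = min = 1.

source→link→junc→sink, bottleneck 1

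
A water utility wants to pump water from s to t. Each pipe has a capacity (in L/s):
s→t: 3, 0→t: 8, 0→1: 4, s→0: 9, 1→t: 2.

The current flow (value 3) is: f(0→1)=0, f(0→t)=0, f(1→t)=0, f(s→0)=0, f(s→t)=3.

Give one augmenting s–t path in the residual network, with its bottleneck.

Residual along s→0→t: s→0: 9, 0→t: 8.
Bottleneck = min = 8.

s→0→t, bottleneck 8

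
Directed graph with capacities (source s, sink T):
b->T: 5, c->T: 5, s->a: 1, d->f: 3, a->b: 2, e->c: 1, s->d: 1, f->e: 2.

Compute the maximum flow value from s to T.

2

Augment s->a->b->T: bottleneck 1. Total 1.
Augment s->d->f->e->c->T: bottleneck 1. Total 2.
No augmenting path remains in the residual graph.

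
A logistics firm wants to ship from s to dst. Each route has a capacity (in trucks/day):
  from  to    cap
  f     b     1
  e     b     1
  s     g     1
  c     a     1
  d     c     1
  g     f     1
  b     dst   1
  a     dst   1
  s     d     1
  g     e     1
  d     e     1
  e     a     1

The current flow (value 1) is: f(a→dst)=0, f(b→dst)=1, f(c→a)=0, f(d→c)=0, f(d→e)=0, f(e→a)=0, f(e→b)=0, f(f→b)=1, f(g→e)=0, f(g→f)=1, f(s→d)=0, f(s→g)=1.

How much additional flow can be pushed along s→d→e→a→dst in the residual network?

Residual capacities along the path: s→d: 1, d→e: 1, e→a: 1, a→dst: 1.
Minimum is 1.

1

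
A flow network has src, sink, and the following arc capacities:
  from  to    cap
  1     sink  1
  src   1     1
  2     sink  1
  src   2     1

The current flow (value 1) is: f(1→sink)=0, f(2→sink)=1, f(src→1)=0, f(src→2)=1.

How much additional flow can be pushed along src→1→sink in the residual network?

1

Residual capacities along the path: src→1: 1, 1→sink: 1.
Minimum is 1.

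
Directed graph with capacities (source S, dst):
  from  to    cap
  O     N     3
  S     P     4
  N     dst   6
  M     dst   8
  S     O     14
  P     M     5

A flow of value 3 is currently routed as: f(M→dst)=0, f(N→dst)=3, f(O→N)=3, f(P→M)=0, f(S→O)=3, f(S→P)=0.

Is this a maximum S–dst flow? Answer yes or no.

Residual path S→P→M→dst has bottleneck 4 > 0.
Pushing 4 along it raises the flow to 7, so the given flow is not maximum.

No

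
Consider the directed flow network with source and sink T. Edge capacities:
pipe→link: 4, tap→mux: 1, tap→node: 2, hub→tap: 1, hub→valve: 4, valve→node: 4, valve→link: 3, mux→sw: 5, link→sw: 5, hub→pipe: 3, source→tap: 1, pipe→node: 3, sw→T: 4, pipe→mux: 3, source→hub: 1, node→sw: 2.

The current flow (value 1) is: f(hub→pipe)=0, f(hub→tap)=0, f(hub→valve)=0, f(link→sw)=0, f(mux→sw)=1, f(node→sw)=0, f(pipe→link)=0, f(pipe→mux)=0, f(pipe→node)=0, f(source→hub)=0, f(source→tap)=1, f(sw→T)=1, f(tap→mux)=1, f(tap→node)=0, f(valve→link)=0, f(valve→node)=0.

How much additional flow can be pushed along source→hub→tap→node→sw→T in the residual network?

Residual capacities along the path: source→hub: 1, hub→tap: 1, tap→node: 2, node→sw: 2, sw→T: 3.
Minimum is 1.

1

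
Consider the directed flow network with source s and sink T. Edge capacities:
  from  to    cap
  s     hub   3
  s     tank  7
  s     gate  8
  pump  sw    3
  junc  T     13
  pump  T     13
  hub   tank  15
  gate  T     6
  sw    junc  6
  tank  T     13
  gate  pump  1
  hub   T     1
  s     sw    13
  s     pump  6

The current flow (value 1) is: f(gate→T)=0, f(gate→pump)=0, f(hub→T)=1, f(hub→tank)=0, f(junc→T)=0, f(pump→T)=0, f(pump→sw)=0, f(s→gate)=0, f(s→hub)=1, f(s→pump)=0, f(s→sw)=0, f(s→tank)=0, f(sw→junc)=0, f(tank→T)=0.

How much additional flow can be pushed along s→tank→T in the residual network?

7

Residual capacities along the path: s→tank: 7, tank→T: 13.
Minimum is 7.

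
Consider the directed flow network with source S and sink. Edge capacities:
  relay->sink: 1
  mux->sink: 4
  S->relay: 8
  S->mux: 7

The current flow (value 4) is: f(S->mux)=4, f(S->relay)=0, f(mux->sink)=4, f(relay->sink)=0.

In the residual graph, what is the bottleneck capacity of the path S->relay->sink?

Residual capacities along the path: S->relay: 8, relay->sink: 1.
Minimum is 1.

1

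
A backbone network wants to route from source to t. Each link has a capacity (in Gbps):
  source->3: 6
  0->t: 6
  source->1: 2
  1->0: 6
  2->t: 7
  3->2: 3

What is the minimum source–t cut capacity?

Max flow = 5 (via 2 augmenting paths).
In the residual at optimum, the set reachable from source is {3, source}.
Cut edges: 3->2 (cap 3), source->1 (cap 2). Sum = 5.

5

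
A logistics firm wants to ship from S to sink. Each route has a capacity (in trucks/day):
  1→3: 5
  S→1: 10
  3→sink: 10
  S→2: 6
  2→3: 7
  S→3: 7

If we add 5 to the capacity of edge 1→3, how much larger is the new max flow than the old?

0

Original max flow = 10.
Edge 1→3 does not cross the min cut (source side {1, 2, 3, S}), so extra capacity there cannot help.
New max flow = 10. Increase = 0.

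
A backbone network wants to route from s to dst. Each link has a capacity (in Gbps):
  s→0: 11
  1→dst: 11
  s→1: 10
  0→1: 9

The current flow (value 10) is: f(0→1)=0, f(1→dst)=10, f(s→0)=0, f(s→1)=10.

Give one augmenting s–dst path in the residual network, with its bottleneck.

Residual along s→0→1→dst: s→0: 11, 0→1: 9, 1→dst: 1.
Bottleneck = min = 1.

s→0→1→dst, bottleneck 1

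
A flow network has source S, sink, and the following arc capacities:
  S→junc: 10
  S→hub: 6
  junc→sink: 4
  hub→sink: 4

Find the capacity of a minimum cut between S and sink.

8

Max flow = 8 (via 2 augmenting paths).
In the residual at optimum, the set reachable from S is {S, hub, junc}.
Cut edges: hub→sink (cap 4), junc→sink (cap 4). Sum = 8.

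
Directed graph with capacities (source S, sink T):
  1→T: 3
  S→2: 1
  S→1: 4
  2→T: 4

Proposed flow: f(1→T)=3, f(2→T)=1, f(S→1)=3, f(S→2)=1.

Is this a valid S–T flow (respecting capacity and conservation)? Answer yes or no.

Yes

Every edge has 0 ≤ f(e) ≤ cap(e).
At each intermediate node, inflow equals outflow.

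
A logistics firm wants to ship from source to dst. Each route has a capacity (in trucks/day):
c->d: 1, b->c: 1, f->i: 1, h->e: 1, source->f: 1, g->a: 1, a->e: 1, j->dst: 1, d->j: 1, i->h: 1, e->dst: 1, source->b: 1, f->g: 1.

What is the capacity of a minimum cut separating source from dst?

2

Max flow = 2 (via 2 augmenting paths).
In the residual at optimum, the set reachable from source is {source}.
Cut edges: source->b (cap 1), source->f (cap 1). Sum = 2.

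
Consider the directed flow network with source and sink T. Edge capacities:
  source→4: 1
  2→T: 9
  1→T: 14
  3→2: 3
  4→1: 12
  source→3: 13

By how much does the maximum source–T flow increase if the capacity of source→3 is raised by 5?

0

Original max flow = 4.
Edge source→3 does not cross the min cut (source side {3, source}), so extra capacity there cannot help.
New max flow = 4. Increase = 0.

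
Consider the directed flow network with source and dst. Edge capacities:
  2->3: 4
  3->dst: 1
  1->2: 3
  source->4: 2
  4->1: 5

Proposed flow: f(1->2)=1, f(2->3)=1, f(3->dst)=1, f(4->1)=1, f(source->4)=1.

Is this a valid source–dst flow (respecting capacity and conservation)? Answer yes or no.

Yes

Every edge has 0 ≤ f(e) ≤ cap(e).
At each intermediate node, inflow equals outflow.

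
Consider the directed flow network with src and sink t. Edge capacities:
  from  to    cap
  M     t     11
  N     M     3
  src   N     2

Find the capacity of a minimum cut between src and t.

Max flow = 2 (via 1 augmenting path).
In the residual at optimum, the set reachable from src is {src}.
Cut edges: src->N (cap 2). Sum = 2.

2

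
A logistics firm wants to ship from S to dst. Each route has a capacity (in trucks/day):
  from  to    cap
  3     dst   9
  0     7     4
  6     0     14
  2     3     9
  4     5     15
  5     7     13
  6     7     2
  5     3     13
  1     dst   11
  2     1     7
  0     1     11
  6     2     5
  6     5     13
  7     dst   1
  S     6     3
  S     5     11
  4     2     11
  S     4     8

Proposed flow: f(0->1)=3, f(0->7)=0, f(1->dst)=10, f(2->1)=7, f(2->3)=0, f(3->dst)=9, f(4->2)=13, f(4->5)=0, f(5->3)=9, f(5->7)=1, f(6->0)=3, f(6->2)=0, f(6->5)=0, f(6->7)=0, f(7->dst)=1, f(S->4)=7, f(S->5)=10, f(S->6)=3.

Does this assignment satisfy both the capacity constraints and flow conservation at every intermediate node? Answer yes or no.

Capacity violated on 4->2: flow 13 > capacity 11.

No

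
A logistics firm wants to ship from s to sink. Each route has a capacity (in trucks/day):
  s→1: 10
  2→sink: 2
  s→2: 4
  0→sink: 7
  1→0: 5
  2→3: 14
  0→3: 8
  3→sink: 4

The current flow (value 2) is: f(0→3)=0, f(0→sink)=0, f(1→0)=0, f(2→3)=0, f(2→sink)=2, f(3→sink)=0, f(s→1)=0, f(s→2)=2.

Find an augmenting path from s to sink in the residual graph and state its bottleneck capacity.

Residual along s→1→0→sink: s→1: 10, 1→0: 5, 0→sink: 7.
Bottleneck = min = 5.

s→1→0→sink, bottleneck 5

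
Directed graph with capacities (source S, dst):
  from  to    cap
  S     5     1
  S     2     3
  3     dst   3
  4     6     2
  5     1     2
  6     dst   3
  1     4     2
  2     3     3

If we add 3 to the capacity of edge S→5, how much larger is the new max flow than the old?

Original max flow = 4.
After raising cap(S→5), augmenting paths through that edge carry 1 more unit.
New max flow = 5. Increase = 1.

1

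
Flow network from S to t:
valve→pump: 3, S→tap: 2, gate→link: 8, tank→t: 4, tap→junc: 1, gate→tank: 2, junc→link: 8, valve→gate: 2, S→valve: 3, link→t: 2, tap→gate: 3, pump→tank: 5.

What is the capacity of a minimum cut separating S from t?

Max flow = 5 (via 4 augmenting paths).
In the residual at optimum, the set reachable from S is {S}.
Cut edges: S→tap (cap 2), S→valve (cap 3). Sum = 5.

5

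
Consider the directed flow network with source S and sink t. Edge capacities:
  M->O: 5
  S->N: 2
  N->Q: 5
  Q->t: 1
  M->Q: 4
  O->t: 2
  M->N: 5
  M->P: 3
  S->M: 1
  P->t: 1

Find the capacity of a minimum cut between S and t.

Max flow = 2 (via 2 augmenting paths).
In the residual at optimum, the set reachable from S is {N, Q, S}.
Cut edges: S->M (cap 1), Q->t (cap 1). Sum = 2.

2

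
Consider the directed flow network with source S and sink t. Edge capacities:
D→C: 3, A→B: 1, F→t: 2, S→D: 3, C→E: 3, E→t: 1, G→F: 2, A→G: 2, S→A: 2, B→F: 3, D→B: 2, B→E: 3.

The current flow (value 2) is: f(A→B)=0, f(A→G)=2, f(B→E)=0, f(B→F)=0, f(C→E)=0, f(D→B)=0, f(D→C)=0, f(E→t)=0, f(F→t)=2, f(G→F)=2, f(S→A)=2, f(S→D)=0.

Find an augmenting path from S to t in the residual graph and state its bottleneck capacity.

Residual along S→D→B→E→t: S→D: 3, D→B: 2, B→E: 3, E→t: 1.
Bottleneck = min = 1.

S→D→B→E→t, bottleneck 1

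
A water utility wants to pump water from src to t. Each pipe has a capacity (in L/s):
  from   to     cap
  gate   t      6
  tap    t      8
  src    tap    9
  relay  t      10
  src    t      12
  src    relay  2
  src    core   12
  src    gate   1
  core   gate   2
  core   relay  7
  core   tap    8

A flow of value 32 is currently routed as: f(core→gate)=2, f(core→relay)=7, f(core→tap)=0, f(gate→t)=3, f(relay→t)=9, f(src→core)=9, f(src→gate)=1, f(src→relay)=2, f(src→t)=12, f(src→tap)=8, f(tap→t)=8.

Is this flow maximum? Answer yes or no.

Residual reachable from src: {core, src, tap}; t is not reachable.
Saturated cut: src→gate, src→relay, src→t, core→gate, core→relay, tap→t with total capacity 32 = current flow value. Flow is maximum.

Yes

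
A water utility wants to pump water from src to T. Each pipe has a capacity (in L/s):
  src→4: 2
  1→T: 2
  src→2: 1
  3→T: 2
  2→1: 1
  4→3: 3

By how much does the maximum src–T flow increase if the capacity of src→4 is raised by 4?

0

Original max flow = 3.
Even with extra capacity on src→4, another cut of capacity 3 remains binding.
New max flow = 3. Increase = 0.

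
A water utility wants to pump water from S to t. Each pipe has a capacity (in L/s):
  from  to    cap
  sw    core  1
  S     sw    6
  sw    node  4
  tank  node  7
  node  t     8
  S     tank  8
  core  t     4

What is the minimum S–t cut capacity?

Max flow = 9 (via 3 augmenting paths).
In the residual at optimum, the set reachable from S is {S, node, sw, tank}.
Cut edges: sw→core (cap 1), node→t (cap 8). Sum = 9.

9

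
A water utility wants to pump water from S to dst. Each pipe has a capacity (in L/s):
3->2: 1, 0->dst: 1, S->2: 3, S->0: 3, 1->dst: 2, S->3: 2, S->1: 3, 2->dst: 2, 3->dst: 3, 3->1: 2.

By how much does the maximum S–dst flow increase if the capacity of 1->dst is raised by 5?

1

Original max flow = 7.
After raising cap(1->dst), augmenting paths through that edge carry 1 more unit.
New max flow = 8. Increase = 1.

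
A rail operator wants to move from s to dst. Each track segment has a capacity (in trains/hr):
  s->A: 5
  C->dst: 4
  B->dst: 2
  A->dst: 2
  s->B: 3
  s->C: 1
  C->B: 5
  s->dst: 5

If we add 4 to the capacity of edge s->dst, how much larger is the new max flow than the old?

Original max flow = 10.
After raising cap(s->dst), augmenting paths through that edge carry 4 more units.
New max flow = 14. Increase = 4.

4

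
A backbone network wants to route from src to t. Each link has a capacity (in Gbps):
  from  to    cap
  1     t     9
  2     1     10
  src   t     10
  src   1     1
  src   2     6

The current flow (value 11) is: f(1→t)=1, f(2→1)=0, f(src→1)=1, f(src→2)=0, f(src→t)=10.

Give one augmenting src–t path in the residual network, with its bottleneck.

Residual along src→2→1→t: src→2: 6, 2→1: 10, 1→t: 8.
Bottleneck = min = 6.

src→2→1→t, bottleneck 6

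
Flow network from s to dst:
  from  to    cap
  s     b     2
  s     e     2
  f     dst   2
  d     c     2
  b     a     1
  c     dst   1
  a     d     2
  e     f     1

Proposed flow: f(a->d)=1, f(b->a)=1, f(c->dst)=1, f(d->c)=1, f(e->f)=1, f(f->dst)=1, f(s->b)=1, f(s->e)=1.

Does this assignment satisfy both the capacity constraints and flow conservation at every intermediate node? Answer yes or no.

Every edge has 0 ≤ f(e) ≤ cap(e).
At each intermediate node, inflow equals outflow.

Yes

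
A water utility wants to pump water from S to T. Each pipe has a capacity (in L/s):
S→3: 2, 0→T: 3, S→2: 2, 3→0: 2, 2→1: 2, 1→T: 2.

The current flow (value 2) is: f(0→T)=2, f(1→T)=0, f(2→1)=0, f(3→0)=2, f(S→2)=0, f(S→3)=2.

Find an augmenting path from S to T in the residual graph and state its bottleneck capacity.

Residual along S→2→1→T: S→2: 2, 2→1: 2, 1→T: 2.
Bottleneck = min = 2.

S→2→1→T, bottleneck 2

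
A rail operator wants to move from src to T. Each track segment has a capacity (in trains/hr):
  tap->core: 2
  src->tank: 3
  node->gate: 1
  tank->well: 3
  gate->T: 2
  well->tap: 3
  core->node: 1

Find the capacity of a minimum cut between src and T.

Max flow = 1 (via 1 augmenting path).
In the residual at optimum, the set reachable from src is {core, src, tank, tap, well}.
Cut edges: core->node (cap 1). Sum = 1.

1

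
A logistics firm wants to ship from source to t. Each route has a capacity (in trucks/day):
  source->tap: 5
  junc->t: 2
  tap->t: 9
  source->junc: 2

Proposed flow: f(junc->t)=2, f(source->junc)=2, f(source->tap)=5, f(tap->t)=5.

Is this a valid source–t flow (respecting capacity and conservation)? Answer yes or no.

Yes

Every edge has 0 ≤ f(e) ≤ cap(e).
At each intermediate node, inflow equals outflow.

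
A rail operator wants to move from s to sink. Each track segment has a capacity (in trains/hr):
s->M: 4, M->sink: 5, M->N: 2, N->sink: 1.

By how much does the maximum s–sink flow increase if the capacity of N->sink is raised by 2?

Original max flow = 4.
Edge N->sink does not cross the min cut (source side {s}), so extra capacity there cannot help.
New max flow = 4. Increase = 0.

0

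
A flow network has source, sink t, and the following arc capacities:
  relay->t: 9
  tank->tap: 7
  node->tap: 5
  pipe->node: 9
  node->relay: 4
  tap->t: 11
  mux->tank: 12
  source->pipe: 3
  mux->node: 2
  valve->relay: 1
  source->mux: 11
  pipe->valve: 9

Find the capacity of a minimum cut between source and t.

12

Max flow = 12 (via 4 augmenting paths).
In the residual at optimum, the set reachable from source is {mux, source, tank}.
Cut edges: source->pipe (cap 3), mux->node (cap 2), tank->tap (cap 7). Sum = 12.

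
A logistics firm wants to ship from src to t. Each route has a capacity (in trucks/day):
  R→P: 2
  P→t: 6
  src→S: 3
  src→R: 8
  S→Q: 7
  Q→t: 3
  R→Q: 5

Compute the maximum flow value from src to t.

Augment src→S→Q→t: bottleneck 3. Total 3.
Augment src→R→P→t: bottleneck 2. Total 5.
No augmenting path remains in the residual graph.

5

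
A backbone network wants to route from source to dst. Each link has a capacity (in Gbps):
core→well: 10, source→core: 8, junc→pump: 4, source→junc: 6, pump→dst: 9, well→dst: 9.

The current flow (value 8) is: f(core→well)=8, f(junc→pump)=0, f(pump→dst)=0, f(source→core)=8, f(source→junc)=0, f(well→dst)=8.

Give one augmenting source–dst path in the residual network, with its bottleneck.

Residual along source→junc→pump→dst: source→junc: 6, junc→pump: 4, pump→dst: 9.
Bottleneck = min = 4.

source→junc→pump→dst, bottleneck 4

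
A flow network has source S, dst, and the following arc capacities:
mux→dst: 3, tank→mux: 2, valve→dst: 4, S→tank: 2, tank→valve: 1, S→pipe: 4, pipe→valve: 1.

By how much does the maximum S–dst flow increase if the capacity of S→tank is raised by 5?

Original max flow = 3.
After raising cap(S→tank), augmenting paths through that edge carry 1 more unit.
New max flow = 4. Increase = 1.

1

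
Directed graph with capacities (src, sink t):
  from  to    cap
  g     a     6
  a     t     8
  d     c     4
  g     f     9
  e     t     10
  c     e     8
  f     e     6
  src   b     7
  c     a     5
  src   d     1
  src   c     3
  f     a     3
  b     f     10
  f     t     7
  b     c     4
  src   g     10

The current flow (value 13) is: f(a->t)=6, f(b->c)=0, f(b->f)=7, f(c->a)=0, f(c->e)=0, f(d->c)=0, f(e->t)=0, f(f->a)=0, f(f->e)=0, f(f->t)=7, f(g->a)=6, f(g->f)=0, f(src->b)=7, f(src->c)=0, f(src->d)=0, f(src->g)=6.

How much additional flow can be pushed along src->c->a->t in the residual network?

2

Residual capacities along the path: src->c: 3, c->a: 5, a->t: 2.
Minimum is 2.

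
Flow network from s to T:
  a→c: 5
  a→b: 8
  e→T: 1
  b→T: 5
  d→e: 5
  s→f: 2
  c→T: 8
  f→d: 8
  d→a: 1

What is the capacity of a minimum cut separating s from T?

2

Max flow = 2 (via 2 augmenting paths).
In the residual at optimum, the set reachable from s is {s}.
Cut edges: s→f (cap 2). Sum = 2.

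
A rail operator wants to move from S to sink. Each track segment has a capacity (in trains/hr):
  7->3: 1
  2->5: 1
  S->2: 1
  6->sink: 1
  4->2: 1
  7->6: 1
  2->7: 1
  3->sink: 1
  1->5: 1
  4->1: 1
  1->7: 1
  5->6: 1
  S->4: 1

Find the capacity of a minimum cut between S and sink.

Max flow = 2 (via 2 augmenting paths).
In the residual at optimum, the set reachable from S is {S}.
Cut edges: S->4 (cap 1), S->2 (cap 1). Sum = 2.

2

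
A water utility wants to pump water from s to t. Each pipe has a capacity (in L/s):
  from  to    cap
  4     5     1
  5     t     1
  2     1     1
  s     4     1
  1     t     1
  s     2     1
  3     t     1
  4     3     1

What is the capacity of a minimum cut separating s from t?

Max flow = 2 (via 2 augmenting paths).
In the residual at optimum, the set reachable from s is {s}.
Cut edges: s->2 (cap 1), s->4 (cap 1). Sum = 2.

2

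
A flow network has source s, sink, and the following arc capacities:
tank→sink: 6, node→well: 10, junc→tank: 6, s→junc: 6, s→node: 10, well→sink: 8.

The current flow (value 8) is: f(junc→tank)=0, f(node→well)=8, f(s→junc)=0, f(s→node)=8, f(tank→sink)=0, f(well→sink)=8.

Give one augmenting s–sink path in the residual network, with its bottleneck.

Residual along s→junc→tank→sink: s→junc: 6, junc→tank: 6, tank→sink: 6.
Bottleneck = min = 6.

s→junc→tank→sink, bottleneck 6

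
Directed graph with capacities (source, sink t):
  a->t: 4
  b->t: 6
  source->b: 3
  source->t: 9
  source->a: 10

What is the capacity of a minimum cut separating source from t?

16

Max flow = 16 (via 3 augmenting paths).
In the residual at optimum, the set reachable from source is {a, source}.
Cut edges: source->b (cap 3), source->t (cap 9), a->t (cap 4). Sum = 16.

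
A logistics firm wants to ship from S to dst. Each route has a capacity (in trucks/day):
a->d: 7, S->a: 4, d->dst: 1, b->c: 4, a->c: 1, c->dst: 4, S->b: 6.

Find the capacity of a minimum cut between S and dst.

5

Max flow = 5 (via 3 augmenting paths).
In the residual at optimum, the set reachable from S is {S, a, b, c, d}.
Cut edges: d->dst (cap 1), c->dst (cap 4). Sum = 5.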